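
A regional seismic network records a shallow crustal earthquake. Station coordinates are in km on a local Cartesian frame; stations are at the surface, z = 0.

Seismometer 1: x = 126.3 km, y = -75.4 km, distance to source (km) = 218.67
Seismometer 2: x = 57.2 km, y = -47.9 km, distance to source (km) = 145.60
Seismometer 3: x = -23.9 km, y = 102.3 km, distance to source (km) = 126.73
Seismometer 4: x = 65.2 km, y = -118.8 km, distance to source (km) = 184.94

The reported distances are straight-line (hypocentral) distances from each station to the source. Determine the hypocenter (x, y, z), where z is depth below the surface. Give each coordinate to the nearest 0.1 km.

(-79.3, -7.5, 30.6)

Each station gives a sphere (x−x_i)² + (y−y_i)² + z² = d_i² (stations at z=0).
Subtracting the Seismometer 1 sphere from Seismometer 2 and Seismometer 3: z² cancels, leaving linear equations in x and y:
-138.2 x + 55.0 y = 10546.61
-300.4 x + 355.4 y = 21155.73
Solving: x ≈ -79.299, y ≈ -7.501 km (keep extra digits for the depth step; rounded: -79.3, -7.5).
Then from the Seismometer 1 sphere: z² = 218.67² − (x − 126.3)² − (y + 75.4)² with x = -79.299, y = -7.501, so z ≈ 30.583 ≈ 30.6 km.
Check against Seismometer 4 (with the unrounded solution): distance 184.94 ≈ 184.94 km. ✓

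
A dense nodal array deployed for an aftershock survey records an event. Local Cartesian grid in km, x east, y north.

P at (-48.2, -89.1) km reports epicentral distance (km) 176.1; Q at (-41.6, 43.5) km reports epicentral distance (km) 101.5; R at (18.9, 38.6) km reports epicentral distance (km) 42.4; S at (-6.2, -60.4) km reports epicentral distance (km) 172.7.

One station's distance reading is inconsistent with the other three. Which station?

S

Solve using three stations at a time. Using P, Q, R (subtract circle equations pairwise → linear system) gives (x, y) ≈ (59.7, 50.1).
Distances from that point to each station vs reported:
  P: calculated 176.1 vs reported 176.1 → residual 0.0 km
  Q: calculated 101.5 vs reported 101.5 → residual 0.0 km
  R: calculated 42.4 vs reported 42.4 → residual 0.0 km
  S: calculated 128.6 vs reported 172.7 → residual 44.1 km
P, Q, R are mutually consistent (residuals ≈ 0); S is off by 44.1 km.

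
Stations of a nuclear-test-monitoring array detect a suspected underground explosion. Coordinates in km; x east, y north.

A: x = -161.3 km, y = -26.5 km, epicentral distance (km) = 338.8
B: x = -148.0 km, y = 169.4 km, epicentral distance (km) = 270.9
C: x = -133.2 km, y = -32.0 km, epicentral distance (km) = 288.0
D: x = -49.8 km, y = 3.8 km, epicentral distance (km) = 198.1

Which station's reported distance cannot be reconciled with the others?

Solve using three stations at a time. Using B, C, D (subtract circle equations pairwise → linear system) gives (x, y) ≈ (116.7, 111.3).
Distances from that point to each station vs reported:
  A: calculated 310.2 vs reported 338.8 → residual 28.6 km
  B: calculated 270.9 vs reported 270.9 → residual 0.0 km
  C: calculated 288.0 vs reported 288.0 → residual 0.0 km
  D: calculated 198.2 vs reported 198.1 → residual 0.1 km
B, C, D are mutually consistent (residuals ≈ 0); A is off by 28.6 km.

A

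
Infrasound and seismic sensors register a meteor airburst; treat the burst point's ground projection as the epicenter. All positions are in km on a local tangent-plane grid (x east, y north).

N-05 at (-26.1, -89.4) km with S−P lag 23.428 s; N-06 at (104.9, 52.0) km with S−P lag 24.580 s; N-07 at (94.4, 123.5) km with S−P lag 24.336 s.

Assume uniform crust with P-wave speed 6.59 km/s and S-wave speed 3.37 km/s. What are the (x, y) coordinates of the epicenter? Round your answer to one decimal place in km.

x ≈ -63.9 km, y ≈ 67.7 km

Distance from S−P lag: d = Δt · v_P v_S / (v_P − v_S) = Δt · (6.59·3.37)/(6.59−3.37) ≈ 6.8970·Δt.
So d_N-05 = 161.58, d_N-06 = 169.53, d_N-07 = 167.85 km.
Circle about each station: (x + 26.1)² + (y + 89.4)² = 161.58²; (x − 104.9)² + (y − 52.0)² = 169.53²; (x − 94.4)² + (y − 123.5)² = 167.85².
Subtracting the N-05 equation from the N-06 and N-07 equations removes the quadratic terms:
262.0 x + 282.8 y = 2402.12
241.0 x + 425.8 y = 13424.51
Solving the 2×2 system: x ≈ -63.9, y ≈ 67.7 km.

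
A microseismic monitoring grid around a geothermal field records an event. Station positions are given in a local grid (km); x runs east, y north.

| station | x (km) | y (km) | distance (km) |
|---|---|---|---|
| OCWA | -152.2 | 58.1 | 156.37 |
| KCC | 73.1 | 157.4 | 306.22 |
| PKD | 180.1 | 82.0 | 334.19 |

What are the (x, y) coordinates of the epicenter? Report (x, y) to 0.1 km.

-105.7 km east, -91.2 km north

Circle about each station: (x + 152.2)² + (y − 58.1)² = 156.37²; (x − 73.1)² + (y − 157.4)² = 306.22²; (x − 180.1)² + (y − 82.0)² = 334.19².
Subtracting the OCWA equation from the KCC and PKD equations removes the quadratic terms:
450.6 x + 198.6 y = -65741.19
664.6 x + 47.8 y = -74611.82
Solving the 2×2 system: x ≈ -105.7, y ≈ -91.2 km.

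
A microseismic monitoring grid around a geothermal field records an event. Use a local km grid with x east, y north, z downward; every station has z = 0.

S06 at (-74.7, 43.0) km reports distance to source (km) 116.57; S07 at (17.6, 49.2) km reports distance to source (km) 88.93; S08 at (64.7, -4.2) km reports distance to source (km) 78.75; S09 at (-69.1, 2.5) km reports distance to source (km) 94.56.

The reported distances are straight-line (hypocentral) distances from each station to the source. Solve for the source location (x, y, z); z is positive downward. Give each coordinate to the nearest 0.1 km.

(6.9, -23.7, 49.8)

Each station gives a sphere (x−x_i)² + (y−y_i)² + z² = d_i² (stations at z=0).
Subtracting the S06 sphere from S07 and S08: z² cancels, leaving linear equations in x and y:
184.6 x + 12.4 y = 981.33
278.8 x − 94.4 y = 4161.64
Solving: x ≈ 6.907, y ≈ -23.686 km (keep extra digits for the depth step; rounded: 6.9, -23.7).
Then from the S06 sphere: z² = 116.57² − (x + 74.7)² − (y − 43.0)² with x = 6.907, y = -23.686, so z ≈ 49.818 ≈ 49.8 km.
Check against S09 (with the unrounded solution): distance 94.58 ≈ 94.56 km. ✓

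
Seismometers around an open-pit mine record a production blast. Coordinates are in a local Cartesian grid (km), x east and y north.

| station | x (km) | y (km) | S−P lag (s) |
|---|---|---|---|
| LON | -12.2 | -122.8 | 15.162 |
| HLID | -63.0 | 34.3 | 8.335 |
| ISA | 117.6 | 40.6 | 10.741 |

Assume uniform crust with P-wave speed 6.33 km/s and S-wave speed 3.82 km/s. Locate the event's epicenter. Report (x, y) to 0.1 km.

Distance from S−P lag: d = Δt · v_P v_S / (v_P − v_S) = Δt · (6.33·3.82)/(6.33−3.82) ≈ 9.6337·Δt.
So d_LON = 146.07, d_HLID = 80.30, d_ISA = 103.48 km.
Circle about each station: (x + 12.2)² + (y + 122.8)² = 146.07²; (x + 63.0)² + (y − 34.3)² = 80.30²; (x − 117.6)² + (y − 40.6)² = 103.48².
Subtracting pairs of circle equations eliminates x²+y² and gives linear equations (the radical axes):
-101.6 x + 314.2 y = 4805.16
259.6 x + 326.8 y = 10877.77
Solving the 2×2 system: x ≈ 16.1, y ≈ 20.5 km.

x ≈ 16.1 km, y ≈ 20.5 km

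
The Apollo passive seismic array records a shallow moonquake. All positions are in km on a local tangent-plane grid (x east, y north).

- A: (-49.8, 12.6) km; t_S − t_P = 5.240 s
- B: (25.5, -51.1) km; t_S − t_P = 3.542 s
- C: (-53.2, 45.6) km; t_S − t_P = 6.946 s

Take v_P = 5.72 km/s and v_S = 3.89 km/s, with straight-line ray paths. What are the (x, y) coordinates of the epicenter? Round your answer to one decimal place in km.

Distance from S−P lag: d = Δt · v_P v_S / (v_P − v_S) = Δt · (5.72·3.89)/(5.72−3.89) ≈ 12.1589·Δt.
So d_A = 63.71, d_B = 43.07, d_C = 84.46 km.
Circle about each station: (x + 49.8)² + (y − 12.6)² = 63.71²; (x − 25.5)² + (y + 51.1)² = 43.07²; (x + 53.2)² + (y − 45.6)² = 84.46².
Subtracting the A equation from the B and C equations removes the quadratic terms:
150.6 x − 127.4 y = 2826.60
-6.8 x + 66.0 y = -803.73
Solving the 2×2 system: x ≈ 9.3, y ≈ -11.2 km.

(9.3, -11.2)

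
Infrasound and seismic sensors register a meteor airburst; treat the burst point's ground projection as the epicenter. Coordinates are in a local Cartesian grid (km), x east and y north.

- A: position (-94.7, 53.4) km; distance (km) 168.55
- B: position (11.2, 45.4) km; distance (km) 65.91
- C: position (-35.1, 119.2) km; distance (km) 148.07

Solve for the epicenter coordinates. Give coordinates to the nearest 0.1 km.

Circle about each station: (x + 94.7)² + (y − 53.4)² = 168.55²; (x − 11.2)² + (y − 45.4)² = 65.91²; (x + 35.1)² + (y − 119.2)² = 148.07².
Subtracting the A equation from the B and C equations removes the quadratic terms:
211.8 x − 16.0 y = 14431.92
119.2 x + 131.6 y = 10105.38
Solving the 2×2 system: x ≈ 69.2, y ≈ 14.1 km.

x ≈ 69.2 km, y ≈ 14.1 km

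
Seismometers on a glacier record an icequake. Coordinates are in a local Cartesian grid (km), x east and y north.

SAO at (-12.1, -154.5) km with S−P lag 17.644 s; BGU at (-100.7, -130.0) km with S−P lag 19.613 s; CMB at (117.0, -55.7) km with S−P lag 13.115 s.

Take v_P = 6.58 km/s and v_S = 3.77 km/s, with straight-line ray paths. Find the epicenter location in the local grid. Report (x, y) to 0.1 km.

Distance from S−P lag: d = Δt · v_P v_S / (v_P − v_S) = Δt · (6.58·3.77)/(6.58−3.77) ≈ 8.8280·Δt.
So d_SAO = 155.76, d_BGU = 173.14, d_CMB = 115.78 km.
Circle about each station: (x + 12.1)² + (y + 154.5)² = 155.76²; (x + 100.7)² + (y + 130.0)² = 173.14²; (x − 117.0)² + (y + 55.7)² = 115.78².
Subtracting the SAO equation from the BGU and CMB equations removes the quadratic terms:
-177.2 x + 49.0 y = -2692.45
258.2 x + 197.6 y = 3631.00
Solving the 2×2 system: x ≈ 14.9, y ≈ -1.1 km.
Check against SAO (with the unrounded x, y): √((x + 12.1)²+(y + 154.5)²) = 155.77 ≈ 155.76 km. ✓

(14.9, -1.1)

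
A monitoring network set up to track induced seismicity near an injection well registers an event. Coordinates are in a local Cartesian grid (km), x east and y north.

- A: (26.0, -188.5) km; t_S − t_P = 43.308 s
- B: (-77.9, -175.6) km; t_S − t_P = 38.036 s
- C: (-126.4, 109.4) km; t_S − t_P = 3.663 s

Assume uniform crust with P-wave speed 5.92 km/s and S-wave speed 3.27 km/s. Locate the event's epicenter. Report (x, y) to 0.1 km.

Distance from S−P lag: d = Δt · v_P v_S / (v_P − v_S) = Δt · (5.92·3.27)/(5.92−3.27) ≈ 7.3051·Δt.
So d_A = 316.37, d_B = 277.86, d_C = 26.76 km.
Circle about each station: (x − 26.0)² + (y + 188.5)² = 316.37²; (x + 77.9)² + (y + 175.6)² = 277.86²; (x + 126.4)² + (y − 109.4)² = 26.76².
Subtracting the A equation from the B and C equations removes the quadratic terms:
-207.8 x + 25.8 y = 23579.32
-304.8 x + 595.8 y = 91110.95
Solving the 2×2 system: x ≈ -100.9, y ≈ 101.3 km.

x ≈ -100.9 km, y ≈ 101.3 km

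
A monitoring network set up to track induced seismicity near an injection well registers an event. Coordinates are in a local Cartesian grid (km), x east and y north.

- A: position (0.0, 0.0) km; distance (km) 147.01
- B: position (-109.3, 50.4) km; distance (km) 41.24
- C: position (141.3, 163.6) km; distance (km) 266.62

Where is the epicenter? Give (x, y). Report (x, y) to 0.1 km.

Circle about each station: x² + y² = 147.01²; (x + 109.3)² + (y − 50.4)² = 41.24²; (x − 141.3)² + (y − 163.6)² = 266.62².
Subtracting the A equation from the B and C equations removes the quadratic terms:
-218.6 x + 100.8 y = 34397.85
282.6 x + 327.2 y = -2743.63
Solving the 2×2 system: x ≈ -115.3, y ≈ 91.2 km.
Check against A (with the unrounded x, y): √(x²+y²) = 147.01 ≈ 147.01 km. ✓

(-115.3, 91.2)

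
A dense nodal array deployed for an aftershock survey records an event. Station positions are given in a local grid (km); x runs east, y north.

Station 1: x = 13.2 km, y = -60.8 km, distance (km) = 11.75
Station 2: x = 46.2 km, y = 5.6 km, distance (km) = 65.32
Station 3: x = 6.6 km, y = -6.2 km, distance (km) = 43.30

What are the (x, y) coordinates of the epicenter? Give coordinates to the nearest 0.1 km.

Circle about each station: (x − 13.2)² + (y + 60.8)² = 11.75²; (x − 46.2)² + (y − 5.6)² = 65.32²; (x − 6.6)² + (y + 6.2)² = 43.30².
Subtracting the Station 1 equation from the Station 2 and Station 3 equations removes the quadratic terms:
66.0 x + 132.8 y = -5833.72
-13.2 x + 109.2 y = -5525.71
Solving the 2×2 system: x ≈ 10.8, y ≈ -49.3 km.
Check against Station 1 (with the unrounded x, y): √((x − 13.2)²+(y + 60.8)²) = 11.75 ≈ 11.75 km. ✓

x ≈ 10.8 km, y ≈ -49.3 km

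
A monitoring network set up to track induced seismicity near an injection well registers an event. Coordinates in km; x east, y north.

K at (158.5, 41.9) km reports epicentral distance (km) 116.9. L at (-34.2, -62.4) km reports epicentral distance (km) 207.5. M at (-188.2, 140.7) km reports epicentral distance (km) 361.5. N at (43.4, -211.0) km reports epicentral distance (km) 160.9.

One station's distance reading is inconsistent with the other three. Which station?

L

Solve using three stations at a time. Using K, M, N (subtract circle equations pairwise → linear system) gives (x, y) ≈ (109.6, -64.3).
Distances from that point to each station vs reported:
  K: calculated 116.9 vs reported 116.9 → residual 0.0 km
  L: calculated 143.8 vs reported 207.5 → residual 63.7 km
  M: calculated 361.5 vs reported 361.5 → residual 0.0 km
  N: calculated 160.9 vs reported 160.9 → residual 0.0 km
K, M, N are mutually consistent (residuals ≈ 0); L is off by 63.7 km.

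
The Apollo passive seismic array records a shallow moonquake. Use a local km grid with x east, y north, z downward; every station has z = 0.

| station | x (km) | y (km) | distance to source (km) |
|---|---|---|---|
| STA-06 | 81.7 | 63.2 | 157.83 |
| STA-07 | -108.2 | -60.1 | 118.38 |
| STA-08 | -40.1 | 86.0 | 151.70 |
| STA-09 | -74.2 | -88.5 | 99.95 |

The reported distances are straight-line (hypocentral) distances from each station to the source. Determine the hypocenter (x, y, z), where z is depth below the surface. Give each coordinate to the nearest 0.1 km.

Each station gives a sphere (x−x_i)² + (y−y_i)² + z² = d_i² (stations at z=0).
Subtracting the STA-06 sphere from STA-07 and STA-08: z² cancels, leaving linear equations in x and y:
-379.8 x − 246.6 y = 15546.60
-243.6 x + 45.6 y = 232.30
Solving: x ≈ -9.901, y ≈ -47.796 km (keep extra digits for the depth step; rounded: -9.9, -47.8).
Then from the STA-06 sphere: z² = 157.83² − (x − 81.7)² − (y − 63.2)² with x = -9.901, y = -47.796, so z ≈ 64.803 ≈ 64.8 km.
Check against STA-09 (with the unrounded solution): distance 99.95 ≈ 99.95 km. ✓

x ≈ -9.9 km, y ≈ -47.8 km, depth ≈ 64.8 km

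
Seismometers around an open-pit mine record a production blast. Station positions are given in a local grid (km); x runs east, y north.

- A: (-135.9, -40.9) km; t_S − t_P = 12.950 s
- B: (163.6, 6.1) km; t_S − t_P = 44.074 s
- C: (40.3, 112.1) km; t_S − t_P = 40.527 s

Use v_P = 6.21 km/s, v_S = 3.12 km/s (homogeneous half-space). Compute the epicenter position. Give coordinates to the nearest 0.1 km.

(-88.6, -106.9)

Distance from S−P lag: d = Δt · v_P v_S / (v_P − v_S) = Δt · (6.21·3.12)/(6.21−3.12) ≈ 6.2703·Δt.
So d_A = 81.20, d_B = 276.36, d_C = 254.12 km.
Circle about each station: (x + 135.9)² + (y + 40.9)² = 81.20²; (x − 163.6)² + (y − 6.1)² = 276.36²; (x − 40.3)² + (y − 112.1)² = 254.12².
Subtracting the A equation from the B and C equations removes the quadratic terms:
599.0 x + 94.0 y = -63120.86
352.4 x + 306.0 y = -63934.65
Solving the 2×2 system: x ≈ -88.6, y ≈ -106.9 km.
Check against A (with the unrounded x, y): √((x + 135.9)²+(y + 40.9)²) = 81.20 ≈ 81.20 km. ✓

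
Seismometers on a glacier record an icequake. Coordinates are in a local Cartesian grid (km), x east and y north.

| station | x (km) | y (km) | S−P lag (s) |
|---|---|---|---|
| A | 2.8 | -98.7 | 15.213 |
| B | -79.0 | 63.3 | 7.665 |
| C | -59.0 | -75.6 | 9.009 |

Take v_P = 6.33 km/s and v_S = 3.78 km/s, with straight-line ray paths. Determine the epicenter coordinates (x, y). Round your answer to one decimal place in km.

Distance from S−P lag: d = Δt · v_P v_S / (v_P − v_S) = Δt · (6.33·3.78)/(6.33−3.78) ≈ 9.3833·Δt.
So d_A = 142.75, d_B = 71.92, d_C = 84.53 km.
Circle about each station: (x − 2.8)² + (y + 98.7)² = 142.75²; (x + 79.0)² + (y − 63.3)² = 71.92²; (x + 59.0)² + (y + 75.6)² = 84.53².
Subtracting the A equation from the B and C equations removes the quadratic terms:
-163.6 x + 324.0 y = 15703.44
-123.6 x + 46.2 y = 12679.07
Solving the 2×2 system: x ≈ -104.1, y ≈ -4.1 km.
Check against A (with the unrounded x, y): √((x − 2.8)²+(y + 98.7)²) = 142.76 ≈ 142.75 km. ✓

(-104.1, -4.1)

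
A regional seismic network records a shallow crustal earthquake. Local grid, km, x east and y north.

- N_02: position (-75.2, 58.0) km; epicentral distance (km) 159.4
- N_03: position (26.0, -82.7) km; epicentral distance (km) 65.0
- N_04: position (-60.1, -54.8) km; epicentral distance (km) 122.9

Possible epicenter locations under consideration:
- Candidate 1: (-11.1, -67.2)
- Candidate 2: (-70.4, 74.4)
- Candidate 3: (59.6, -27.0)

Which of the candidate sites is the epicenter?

For each candidate, compare |candidate − station| to the reported distance:
Candidate 1: residuals N_02 18.7, N_03 24.8, N_04 72.4 → max 72.4 km
Candidate 2: residuals N_02 142.3, N_03 119.3, N_04 6.7 → max 142.3 km
Candidate 3: residuals N_02 0.0, N_03 0.0, N_04 0.0 → max 0.0 km
Only Candidate 3 has all residuals ≈ 0.

Candidate 3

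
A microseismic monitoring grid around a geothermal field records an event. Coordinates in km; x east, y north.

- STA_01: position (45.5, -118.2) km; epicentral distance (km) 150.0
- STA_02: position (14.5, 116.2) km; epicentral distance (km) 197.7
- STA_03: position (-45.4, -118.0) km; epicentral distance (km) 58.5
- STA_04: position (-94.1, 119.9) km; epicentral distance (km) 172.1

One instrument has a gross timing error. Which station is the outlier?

STA_03

Solve using three stations at a time. Using STA_01, STA_02, STA_04 (subtract circle equations pairwise → linear system) gives (x, y) ≈ (-89.2, -52.1).
Distances from that point to each station vs reported:
  STA_01: calculated 150.0 vs reported 150.0 → residual 0.0 km
  STA_02: calculated 197.7 vs reported 197.7 → residual 0.0 km
  STA_03: calculated 79.1 vs reported 58.5 → residual 20.6 km
  STA_04: calculated 172.1 vs reported 172.1 → residual 0.0 km
STA_01, STA_02, STA_04 are mutually consistent (residuals ≈ 0); STA_03 is off by 20.6 km.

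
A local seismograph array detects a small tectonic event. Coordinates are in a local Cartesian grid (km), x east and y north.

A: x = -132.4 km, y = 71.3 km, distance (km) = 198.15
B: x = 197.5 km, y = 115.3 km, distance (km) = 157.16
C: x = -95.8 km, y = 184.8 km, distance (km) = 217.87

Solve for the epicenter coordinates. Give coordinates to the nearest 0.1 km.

Circle about each station: (x + 132.4)² + (y − 71.3)² = 198.15²; (x − 197.5)² + (y − 115.3)² = 157.16²; (x + 95.8)² + (y − 184.8)² = 217.87².
Subtracting pairs of circle equations eliminates x²+y² and gives linear equations (the radical axes):
659.8 x + 88.0 y = 44251.05
73.2 x + 227.0 y = 12511.32
Solving the 2×2 system: x ≈ 62.4, y ≈ 35.0 km.

x ≈ 62.4 km, y ≈ 35.0 km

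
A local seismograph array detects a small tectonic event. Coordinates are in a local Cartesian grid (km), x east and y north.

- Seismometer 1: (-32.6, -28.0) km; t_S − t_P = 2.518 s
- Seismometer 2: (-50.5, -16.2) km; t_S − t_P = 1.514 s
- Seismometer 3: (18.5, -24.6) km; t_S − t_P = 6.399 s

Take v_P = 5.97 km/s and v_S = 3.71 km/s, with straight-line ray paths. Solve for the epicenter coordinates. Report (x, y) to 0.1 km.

Distance from S−P lag: d = Δt · v_P v_S / (v_P − v_S) = Δt · (5.97·3.71)/(5.97−3.71) ≈ 9.8003·Δt.
So d_Seismometer 1 = 24.68, d_Seismometer 2 = 14.84, d_Seismometer 3 = 62.71 km.
Circle about each station: (x + 32.6)² + (y + 28.0)² = 24.68²; (x + 50.5)² + (y + 16.2)² = 14.84²; (x − 18.5)² + (y + 24.6)² = 62.71².
Subtracting pairs of circle equations eliminates x²+y² and gives linear equations (the radical axes):
-35.8 x + 23.6 y = 1354.81
102.2 x + 6.8 y = -4222.79
Solving the 2×2 system: x ≈ -41.0, y ≈ -4.8 km.
Check against Seismometer 1 (with the unrounded x, y): √((x + 32.6)²+(y + 28.0)²) = 24.68 ≈ 24.68 km. ✓

-41.0 km east, -4.8 km north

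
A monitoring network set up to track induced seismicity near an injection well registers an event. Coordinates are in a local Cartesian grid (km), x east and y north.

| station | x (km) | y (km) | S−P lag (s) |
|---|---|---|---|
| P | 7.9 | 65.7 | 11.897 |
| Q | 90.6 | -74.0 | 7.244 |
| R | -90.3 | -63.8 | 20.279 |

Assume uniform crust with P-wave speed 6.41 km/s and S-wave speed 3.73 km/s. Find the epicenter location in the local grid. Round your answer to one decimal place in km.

Distance from S−P lag: d = Δt · v_P v_S / (v_P − v_S) = Δt · (6.41·3.73)/(6.41−3.73) ≈ 8.9214·Δt.
So d_P = 106.14, d_Q = 64.63, d_R = 180.92 km.
Circle about each station: (x − 7.9)² + (y − 65.7)² = 106.14²; (x − 90.6)² + (y + 74.0)² = 64.63²; (x + 90.3)² + (y + 63.8)² = 180.92².
Subtracting the P equation from the Q and R equations removes the quadratic terms:
165.4 x − 279.4 y = 16394.12
-196.4 x − 259.0 y = -13620.72
Solving the 2×2 system: x ≈ 82.4, y ≈ -9.9 km.
Check against P (with the unrounded x, y): √((x − 7.9)²+(y − 65.7)²) = 106.14 ≈ 106.14 km. ✓

x ≈ 82.4 km, y ≈ -9.9 km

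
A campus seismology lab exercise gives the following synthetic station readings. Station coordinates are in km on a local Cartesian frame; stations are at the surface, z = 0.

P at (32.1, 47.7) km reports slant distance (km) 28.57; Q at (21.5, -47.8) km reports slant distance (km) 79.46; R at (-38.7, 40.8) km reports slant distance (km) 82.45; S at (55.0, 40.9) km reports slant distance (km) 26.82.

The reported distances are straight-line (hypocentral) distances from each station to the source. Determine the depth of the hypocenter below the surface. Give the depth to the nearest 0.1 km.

Each station gives a sphere (x−x_i)² + (y−y_i)² + z² = d_i² (stations at z=0).
Subtracting the P sphere from Q and R: z² cancels, leaving linear equations in x and y:
-21.2 x − 191.0 y = -6056.26
-141.6 x − 13.8 y = -6125.13
Solving: x ≈ 40.606, y ≈ 27.201 km (keep extra digits for the depth step; rounded: 40.6, 27.2).
Then from the P sphere: z² = 28.57² − (x − 32.1)² − (y − 47.7)² with x = 40.606, y = 27.201, so z ≈ 17.991 ≈ 18.0 km.

z ≈ 18.0 km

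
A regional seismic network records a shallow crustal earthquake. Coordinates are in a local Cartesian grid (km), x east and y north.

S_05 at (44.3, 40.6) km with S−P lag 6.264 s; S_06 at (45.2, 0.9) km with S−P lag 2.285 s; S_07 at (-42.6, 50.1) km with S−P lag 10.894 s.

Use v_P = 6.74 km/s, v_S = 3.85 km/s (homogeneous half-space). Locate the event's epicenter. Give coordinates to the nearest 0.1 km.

31.2 km east, -14.1 km north

Distance from S−P lag: d = Δt · v_P v_S / (v_P − v_S) = Δt · (6.74·3.85)/(6.74−3.85) ≈ 8.9789·Δt.
So d_S_05 = 56.24, d_S_06 = 20.52, d_S_07 = 97.82 km.
Circle about each station: (x − 44.3)² + (y − 40.6)² = 56.24²; (x − 45.2)² + (y − 0.9)² = 20.52²; (x + 42.6)² + (y − 50.1)² = 97.82².
Subtracting pairs of circle equations eliminates x²+y² and gives linear equations (the radical axes):
1.8 x − 79.4 y = 1174.87
-173.8 x + 19.0 y = -5691.89
Solving the 2×2 system: x ≈ 31.2, y ≈ -14.1 km.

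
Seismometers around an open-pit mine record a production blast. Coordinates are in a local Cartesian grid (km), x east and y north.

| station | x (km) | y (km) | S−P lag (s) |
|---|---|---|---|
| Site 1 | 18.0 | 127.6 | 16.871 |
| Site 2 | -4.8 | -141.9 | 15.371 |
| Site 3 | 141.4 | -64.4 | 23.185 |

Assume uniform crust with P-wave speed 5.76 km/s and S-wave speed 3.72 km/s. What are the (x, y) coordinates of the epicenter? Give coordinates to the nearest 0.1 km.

(-95.6, -8.4)

Distance from S−P lag: d = Δt · v_P v_S / (v_P − v_S) = Δt · (5.76·3.72)/(5.76−3.72) ≈ 10.5035·Δt.
So d_Site 1 = 177.21, d_Site 2 = 161.45, d_Site 3 = 243.52 km.
Circle about each station: (x − 18.0)² + (y − 127.6)² = 177.21²; (x + 4.8)² + (y + 141.9)² = 161.45²; (x − 141.4)² + (y + 64.4)² = 243.52².
Subtracting pairs of circle equations eliminates x²+y² and gives linear equations (the radical axes):
-45.6 x − 539.0 y = 8890.17
246.8 x − 384.0 y = -20363.05
Solving the 2×2 system: x ≈ -95.6, y ≈ -8.4 km.
Check against Site 1 (with the unrounded x, y): √((x − 18.0)²+(y − 127.6)²) = 177.20 ≈ 177.21 km. ✓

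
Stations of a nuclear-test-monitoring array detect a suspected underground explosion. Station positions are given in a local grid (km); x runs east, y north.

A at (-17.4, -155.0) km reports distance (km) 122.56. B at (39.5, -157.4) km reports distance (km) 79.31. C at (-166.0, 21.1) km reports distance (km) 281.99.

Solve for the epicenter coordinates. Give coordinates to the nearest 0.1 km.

90.3 km east, -96.5 km north

Circle about each station: (x + 17.4)² + (y + 155.0)² = 122.56²; (x − 39.5)² + (y + 157.4)² = 79.31²; (x + 166.0)² + (y − 21.1)² = 281.99².
Subtracting the A equation from the B and C equations removes the quadratic terms:
113.8 x − 4.8 y = 10738.13
-297.2 x + 352.2 y = -60823.96
Solving the 2×2 system: x ≈ 90.3, y ≈ -96.5 km.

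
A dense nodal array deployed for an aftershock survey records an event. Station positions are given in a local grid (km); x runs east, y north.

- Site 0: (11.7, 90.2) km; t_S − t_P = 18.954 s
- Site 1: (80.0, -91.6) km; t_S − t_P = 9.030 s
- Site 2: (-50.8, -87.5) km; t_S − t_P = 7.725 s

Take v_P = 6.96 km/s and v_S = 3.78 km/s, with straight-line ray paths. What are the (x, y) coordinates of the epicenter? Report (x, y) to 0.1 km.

Distance from S−P lag: d = Δt · v_P v_S / (v_P − v_S) = Δt · (6.96·3.78)/(6.96−3.78) ≈ 8.2732·Δt.
So d_Site 0 = 156.81, d_Site 1 = 74.71, d_Site 2 = 63.91 km.
Circle about each station: (x − 11.7)² + (y − 90.2)² = 156.81²; (x − 80.0)² + (y + 91.6)² = 74.71²; (x + 50.8)² + (y + 87.5)² = 63.91².
Subtracting the Site 0 equation from the Site 1 and Site 2 equations removes the quadratic terms:
136.6 x − 363.6 y = 25525.42
-125.0 x − 355.4 y = 22468.85
Solving the 2×2 system: x ≈ 9.6, y ≈ -66.6 km.

(9.6, -66.6)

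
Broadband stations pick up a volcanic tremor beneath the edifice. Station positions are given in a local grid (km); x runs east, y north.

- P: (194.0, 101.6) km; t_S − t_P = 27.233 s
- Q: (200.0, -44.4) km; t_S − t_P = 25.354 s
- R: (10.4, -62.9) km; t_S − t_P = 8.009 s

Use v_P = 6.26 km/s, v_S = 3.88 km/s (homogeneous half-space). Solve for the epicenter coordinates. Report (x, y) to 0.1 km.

Distance from S−P lag: d = Δt · v_P v_S / (v_P − v_S) = Δt · (6.26·3.88)/(6.26−3.88) ≈ 10.2054·Δt.
So d_P = 277.92, d_Q = 258.75, d_R = 81.73 km.
Circle about each station: (x − 194.0)² + (y − 101.6)² = 277.92²; (x − 200.0)² + (y + 44.4)² = 258.75²; (x − 10.4)² + (y + 62.9)² = 81.73².
Subtracting the P equation from the Q and R equations removes the quadratic terms:
12.0 x − 292.0 y = 4300.76
-367.2 x − 329.0 y = 26665.74
Solving the 2×2 system: x ≈ -57.3, y ≈ -17.1 km.

(-57.3, -17.1)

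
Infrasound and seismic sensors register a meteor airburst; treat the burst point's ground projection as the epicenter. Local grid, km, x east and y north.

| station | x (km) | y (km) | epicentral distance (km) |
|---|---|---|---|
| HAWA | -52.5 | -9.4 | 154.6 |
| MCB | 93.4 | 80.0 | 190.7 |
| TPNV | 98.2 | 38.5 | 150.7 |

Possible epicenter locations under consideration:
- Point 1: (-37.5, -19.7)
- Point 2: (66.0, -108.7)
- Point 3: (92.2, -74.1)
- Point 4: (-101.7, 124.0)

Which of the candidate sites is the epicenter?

Point 2

For each candidate, compare |candidate − station| to the reported distance:
Point 1: residuals HAWA 136.4, MCB 26.2, TPNV 3.0 → max 136.4 km
Point 2: residuals HAWA 0.0, MCB 0.0, TPNV 0.0 → max 0.0 km
Point 3: residuals HAWA 3.9, MCB 36.6, TPNV 37.9 → max 37.9 km
Point 4: residuals HAWA 12.4, MCB 9.3, TPNV 66.7 → max 66.7 km
Only Point 2 has all residuals ≈ 0.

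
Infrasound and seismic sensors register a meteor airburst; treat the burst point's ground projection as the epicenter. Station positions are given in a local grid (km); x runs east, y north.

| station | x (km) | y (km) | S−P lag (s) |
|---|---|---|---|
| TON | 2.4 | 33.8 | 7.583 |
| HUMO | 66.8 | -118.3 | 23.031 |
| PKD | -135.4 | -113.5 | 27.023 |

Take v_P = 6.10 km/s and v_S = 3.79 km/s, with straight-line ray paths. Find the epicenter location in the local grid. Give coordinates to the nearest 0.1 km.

(20.5, 107.5)

Distance from S−P lag: d = Δt · v_P v_S / (v_P − v_S) = Δt · (6.10·3.79)/(6.10−3.79) ≈ 10.0082·Δt.
So d_TON = 75.89, d_HUMO = 230.50, d_PKD = 270.45 km.
Circle about each station: (x − 2.4)² + (y − 33.8)² = 75.89²; (x − 66.8)² + (y + 118.3)² = 230.50²; (x + 135.4)² + (y + 113.5)² = 270.45².
Subtracting the TON equation from the HUMO and PKD equations removes the quadratic terms:
128.8 x − 304.2 y = -30062.03
-275.6 x − 294.6 y = -37316.70
Solving the 2×2 system: x ≈ 20.5, y ≈ 107.5 km.
Check against TON (with the unrounded x, y): √((x − 2.4)²+(y − 33.8)²) = 75.89 ≈ 75.89 km. ✓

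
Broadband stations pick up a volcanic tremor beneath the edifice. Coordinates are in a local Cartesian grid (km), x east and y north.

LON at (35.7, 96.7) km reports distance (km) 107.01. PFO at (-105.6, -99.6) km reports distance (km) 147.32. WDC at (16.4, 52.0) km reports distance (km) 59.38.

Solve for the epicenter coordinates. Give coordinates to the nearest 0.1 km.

x ≈ 8.9 km, y ≈ -6.9 km

Circle about each station: (x − 35.7)² + (y − 96.7)² = 107.01²; (x + 105.6)² + (y + 99.6)² = 147.32²; (x − 16.4)² + (y − 52.0)² = 59.38².
Subtracting the LON equation from the PFO and WDC equations removes the quadratic terms:
-282.6 x − 392.6 y = 194.10
-38.6 x − 89.4 y = 272.74
Solving the 2×2 system: x ≈ 8.9, y ≈ -6.9 km.
Check against LON (with the unrounded x, y): √((x − 35.7)²+(y − 96.7)²) = 107.00 ≈ 107.01 km. ✓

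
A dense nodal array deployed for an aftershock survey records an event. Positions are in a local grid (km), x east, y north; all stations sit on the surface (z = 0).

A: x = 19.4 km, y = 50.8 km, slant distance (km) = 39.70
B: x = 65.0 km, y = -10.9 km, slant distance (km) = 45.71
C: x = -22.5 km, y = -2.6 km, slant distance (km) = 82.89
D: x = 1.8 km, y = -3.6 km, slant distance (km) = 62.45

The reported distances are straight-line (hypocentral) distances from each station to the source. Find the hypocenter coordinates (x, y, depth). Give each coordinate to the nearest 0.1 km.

Each station gives a sphere (x−x_i)² + (y−y_i)² + z² = d_i² (stations at z=0).
Subtracting the A sphere from B and C: z² cancels, leaving linear equations in x and y:
91.2 x − 123.4 y = 873.50
-83.8 x − 106.8 y = -7738.65
Solving: x ≈ 52.200, y ≈ 31.501 km (keep extra digits for the depth step; rounded: 52.2, 31.5).
Then from the A sphere: z² = 39.70² − (x − 19.4)² − (y − 50.8)² with x = 52.200, y = 31.501, so z ≈ 11.305 ≈ 11.3 km.

(52.2, 31.5, 11.3)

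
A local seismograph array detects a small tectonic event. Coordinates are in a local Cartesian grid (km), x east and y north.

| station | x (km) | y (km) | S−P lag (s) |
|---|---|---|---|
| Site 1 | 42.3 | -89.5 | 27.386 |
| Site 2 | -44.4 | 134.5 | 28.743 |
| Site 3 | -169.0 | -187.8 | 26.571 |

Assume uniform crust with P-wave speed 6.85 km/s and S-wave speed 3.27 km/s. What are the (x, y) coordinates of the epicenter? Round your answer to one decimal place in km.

(-118.2, -29.5)

Distance from S−P lag: d = Δt · v_P v_S / (v_P − v_S) = Δt · (6.85·3.27)/(6.85−3.27) ≈ 6.2568·Δt.
So d_Site 1 = 171.35, d_Site 2 = 179.84, d_Site 3 = 166.25 km.
Circle about each station: (x − 42.3)² + (y + 89.5)² = 171.35²; (x + 44.4)² + (y − 134.5)² = 179.84²; (x + 169.0)² + (y + 187.8)² = 166.25².
Subtracting the Site 1 equation from the Site 2 and Site 3 equations removes the quadratic terms:
-173.4 x + 448.0 y = 7280.47
-422.6 x − 196.6 y = 55752.06
Solving the 2×2 system: x ≈ -118.2, y ≈ -29.5 km.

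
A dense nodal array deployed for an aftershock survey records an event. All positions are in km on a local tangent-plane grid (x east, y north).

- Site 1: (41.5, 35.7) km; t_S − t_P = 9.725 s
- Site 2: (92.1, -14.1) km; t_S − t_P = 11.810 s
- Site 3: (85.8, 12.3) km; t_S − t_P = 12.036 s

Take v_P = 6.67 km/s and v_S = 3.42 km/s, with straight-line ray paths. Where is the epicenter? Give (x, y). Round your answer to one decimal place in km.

x ≈ 9.9 km, y ≈ -24.8 km

Distance from S−P lag: d = Δt · v_P v_S / (v_P − v_S) = Δt · (6.67·3.42)/(6.67−3.42) ≈ 7.0189·Δt.
So d_Site 1 = 68.26, d_Site 2 = 82.89, d_Site 3 = 84.48 km.
Circle about each station: (x − 41.5)² + (y − 35.7)² = 68.26²; (x − 92.1)² + (y + 14.1)² = 82.89²; (x − 85.8)² + (y − 12.3)² = 84.48².
Subtracting the Site 1 equation from the Site 2 and Site 3 equations removes the quadratic terms:
101.2 x − 99.6 y = 3473.16
88.6 x − 46.8 y = 2038.75
Solving the 2×2 system: x ≈ 9.9, y ≈ -24.8 km.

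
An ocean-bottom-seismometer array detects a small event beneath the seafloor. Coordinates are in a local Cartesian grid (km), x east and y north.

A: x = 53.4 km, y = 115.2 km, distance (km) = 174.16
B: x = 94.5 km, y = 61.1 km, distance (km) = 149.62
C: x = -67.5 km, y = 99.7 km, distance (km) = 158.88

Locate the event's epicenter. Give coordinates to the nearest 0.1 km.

Circle about each station: (x − 53.4)² + (y − 115.2)² = 174.16²; (x − 94.5)² + (y − 61.1)² = 149.62²; (x + 67.5)² + (y − 99.7)² = 158.88².
Subtracting the A equation from the B and C equations removes the quadratic terms:
82.2 x − 108.2 y = 4486.42
-241.8 x − 31.0 y = 3462.59
Solving the 2×2 system: x ≈ -8.2, y ≈ -47.7 km.
Check against A (with the unrounded x, y): √((x − 53.4)²+(y − 115.2)²) = 174.16 ≈ 174.16 km. ✓

x ≈ -8.2 km, y ≈ -47.7 km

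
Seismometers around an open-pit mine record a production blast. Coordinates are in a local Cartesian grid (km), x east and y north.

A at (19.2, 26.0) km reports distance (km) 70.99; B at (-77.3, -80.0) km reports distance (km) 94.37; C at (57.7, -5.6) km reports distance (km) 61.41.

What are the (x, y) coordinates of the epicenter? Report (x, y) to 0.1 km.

Circle about each station: (x − 19.2)² + (y − 26.0)² = 70.99²; (x + 77.3)² + (y + 80.0)² = 94.37²; (x − 57.7)² + (y + 5.6)² = 61.41².
Subtracting pairs of circle equations eliminates x²+y² and gives linear equations (the radical axes):
-193.0 x − 212.0 y = 7464.53
77.0 x − 63.2 y = 3584.40
Solving the 2×2 system: x ≈ 10.1, y ≈ -44.4 km.

(10.1, -44.4)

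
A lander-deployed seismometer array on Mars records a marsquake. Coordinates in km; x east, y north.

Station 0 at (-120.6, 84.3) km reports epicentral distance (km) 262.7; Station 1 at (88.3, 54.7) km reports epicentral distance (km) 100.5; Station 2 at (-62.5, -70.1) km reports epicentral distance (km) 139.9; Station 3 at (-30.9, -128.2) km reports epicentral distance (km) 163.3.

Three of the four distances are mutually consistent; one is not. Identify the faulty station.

Solve using three stations at a time. Using Station 0, Station 1, Station 3 (subtract circle equations pairwise → linear system) gives (x, y) ≈ (108.8, -43.7).
Distances from that point to each station vs reported:
  Station 0: calculated 262.7 vs reported 262.7 → residual 0.0 km
  Station 1: calculated 100.5 vs reported 100.5 → residual 0.0 km
  Station 2: calculated 173.3 vs reported 139.9 → residual 33.4 km
  Station 3: calculated 163.3 vs reported 163.3 → residual 0.0 km
Station 0, Station 1, Station 3 are mutually consistent (residuals ≈ 0); Station 2 is off by 33.4 km.

Station 2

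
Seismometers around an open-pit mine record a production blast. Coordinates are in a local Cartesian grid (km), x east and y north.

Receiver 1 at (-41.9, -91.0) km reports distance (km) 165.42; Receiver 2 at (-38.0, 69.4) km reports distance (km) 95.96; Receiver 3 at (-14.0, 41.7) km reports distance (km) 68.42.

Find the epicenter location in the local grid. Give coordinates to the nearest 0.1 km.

(54.4, 43.5)

Circle about each station: (x + 41.9)² + (y + 91.0)² = 165.42²; (x + 38.0)² + (y − 69.4)² = 95.96²; (x + 14.0)² + (y − 41.7)² = 68.42².
Subtracting pairs of circle equations eliminates x²+y² and gives linear equations (the radical axes):
7.8 x + 320.8 y = 14379.20
55.8 x + 265.4 y = 14580.76
Solving the 2×2 system: x ≈ 54.4, y ≈ 43.5 km.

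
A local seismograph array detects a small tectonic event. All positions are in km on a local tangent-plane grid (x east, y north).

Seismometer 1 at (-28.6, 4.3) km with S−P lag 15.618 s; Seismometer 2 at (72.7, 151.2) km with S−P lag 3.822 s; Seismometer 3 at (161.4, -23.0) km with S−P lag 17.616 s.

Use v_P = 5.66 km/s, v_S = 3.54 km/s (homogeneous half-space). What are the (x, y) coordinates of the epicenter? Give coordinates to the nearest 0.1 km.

68.7 km east, 115.3 km north

Distance from S−P lag: d = Δt · v_P v_S / (v_P − v_S) = Δt · (5.66·3.54)/(5.66−3.54) ≈ 9.4511·Δt.
So d_Seismometer 1 = 147.61, d_Seismometer 2 = 36.12, d_Seismometer 3 = 166.49 km.
Circle about each station: (x + 28.6)² + (y − 4.3)² = 147.61²; (x − 72.7)² + (y − 151.2)² = 36.12²; (x − 161.4)² + (y + 23.0)² = 166.49².
Subtracting the Seismometer 1 equation from the Seismometer 2 and Seismometer 3 equations removes the quadratic terms:
202.6 x + 293.8 y = 47794.34
380.0 x − 54.6 y = 19812.30
Solving the 2×2 system: x ≈ 68.7, y ≈ 115.3 km.
Check against Seismometer 1 (with the unrounded x, y): √((x + 28.6)²+(y − 4.3)²) = 147.61 ≈ 147.61 km. ✓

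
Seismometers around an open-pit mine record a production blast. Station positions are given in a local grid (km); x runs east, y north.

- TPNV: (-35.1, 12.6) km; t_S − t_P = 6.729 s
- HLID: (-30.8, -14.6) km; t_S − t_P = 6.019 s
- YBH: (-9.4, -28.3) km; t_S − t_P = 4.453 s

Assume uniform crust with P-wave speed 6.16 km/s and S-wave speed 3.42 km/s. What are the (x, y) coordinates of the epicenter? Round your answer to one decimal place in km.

Distance from S−P lag: d = Δt · v_P v_S / (v_P − v_S) = Δt · (6.16·3.42)/(6.16−3.42) ≈ 7.6888·Δt.
So d_TPNV = 51.74, d_HLID = 46.28, d_YBH = 34.24 km.
Circle about each station: (x + 35.1)² + (y − 12.6)² = 51.74²; (x + 30.8)² + (y + 14.6)² = 46.28²; (x + 9.4)² + (y + 28.3)² = 34.24².
Subtracting the TPNV equation from the HLID and YBH equations removes the quadratic terms:
8.6 x − 54.4 y = 306.22
51.4 x − 81.8 y = 1003.13
Solving the 2×2 system: x ≈ 14.1, y ≈ -3.4 km.
Check against TPNV (with the unrounded x, y): √((x + 35.1)²+(y − 12.6)²) = 51.74 ≈ 51.74 km. ✓

(14.1, -3.4)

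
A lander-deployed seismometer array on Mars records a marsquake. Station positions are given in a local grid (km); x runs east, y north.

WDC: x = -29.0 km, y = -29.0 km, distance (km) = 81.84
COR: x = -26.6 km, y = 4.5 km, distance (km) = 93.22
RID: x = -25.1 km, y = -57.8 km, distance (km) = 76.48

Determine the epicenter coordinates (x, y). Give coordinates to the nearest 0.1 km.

50.7 km east, -47.6 km north

Circle about each station: (x + 29.0)² + (y + 29.0)² = 81.84²; (x + 26.6)² + (y − 4.5)² = 93.22²; (x + 25.1)² + (y + 57.8)² = 76.48².
Subtracting the WDC equation from the COR and RID equations removes the quadratic terms:
4.8 x + 67.0 y = -2946.37
7.8 x − 57.6 y = 3137.45
Solving the 2×2 system: x ≈ 50.7, y ≈ -47.6 km.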